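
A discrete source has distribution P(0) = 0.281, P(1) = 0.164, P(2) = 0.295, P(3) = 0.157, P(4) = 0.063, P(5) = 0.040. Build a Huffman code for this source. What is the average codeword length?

2.363 bits/symbol

Repeatedly combine the two least-probable nodes; the expected code length is the sum of the merged weights.
merge 1/25 + 63/1000 → 103/1000
merge 103/1000 + 157/1000 → 13/50
merge 41/250 + 13/50 → 53/125
merge 281/1000 + 59/200 → 72/125
merge 53/125 + 72/125 → 1
L = 103/1000 + 13/50 + 53/125 + 72/125 + 1 = 2363/1000 = 2.363 bits/symbol.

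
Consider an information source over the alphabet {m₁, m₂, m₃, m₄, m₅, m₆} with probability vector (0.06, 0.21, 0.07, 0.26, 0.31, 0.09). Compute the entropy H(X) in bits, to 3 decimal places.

2.327 bits

H = −Σ pᵢ log₂ pᵢ.
−0.06·log₂(0.06) = 0.2435
−0.21·log₂(0.21) = 0.4728
−0.07·log₂(0.07) = 0.2686
−0.26·log₂(0.26) = 0.5053
−0.31·log₂(0.31) = 0.5238
−0.09·log₂(0.09) = 0.3127
Sum ≈ 2.3266 → 2.327 bits.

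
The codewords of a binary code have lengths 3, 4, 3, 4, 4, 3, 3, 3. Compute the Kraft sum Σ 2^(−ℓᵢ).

0.8125

With common denominator 2^4 = 16: Σ 2^(−ℓᵢ) = 2/16 + 1/16 + 2/16 + 1/16 + 1/16 + 2/16 + 2/16 + 2/16 = 13/16 = 0.8125.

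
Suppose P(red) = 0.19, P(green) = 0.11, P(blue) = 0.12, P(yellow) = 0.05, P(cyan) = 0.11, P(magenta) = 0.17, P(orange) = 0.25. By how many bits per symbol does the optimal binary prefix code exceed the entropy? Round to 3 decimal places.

Entropy H = −Σ p log₂ p ≈ 2.6736 bits.
Huffman merges: 1/20+11/100→4/25; 11/100+3/25→23/100; 4/25+17/100→33/100; 19/100+23/100→21/50; 1/4+33/100→29/50; 21/50+29/50→1. L = 68/25 ≈ 2.7200.
L − H = 2.7200 − 2.6736 = 0.046 bits.

0.046 bits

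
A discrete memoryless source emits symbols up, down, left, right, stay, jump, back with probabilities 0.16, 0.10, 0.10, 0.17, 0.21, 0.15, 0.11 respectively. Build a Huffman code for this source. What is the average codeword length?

2.79 bits/symbol

Repeatedly combine the two least-probable nodes; the expected code length is the sum of the merged weights.
merge 1/10 + 1/10 → 1/5
merge 11/100 + 3/20 → 13/50
merge 4/25 + 17/100 → 33/100
merge 1/5 + 21/100 → 41/100
merge 13/50 + 33/100 → 59/100
merge 41/100 + 59/100 → 1
L = 1/5 + 13/50 + 33/100 + 41/100 + 59/100 + 1 = 279/100 = 2.79 bits/symbol.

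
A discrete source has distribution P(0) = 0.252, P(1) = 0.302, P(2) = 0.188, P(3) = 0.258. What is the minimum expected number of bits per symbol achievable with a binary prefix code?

2 bits/symbol

Repeatedly combine the two least-probable nodes; the expected code length is the sum of the merged weights.
merge 47/250 + 63/250 → 11/25
merge 129/500 + 151/500 → 14/25
merge 11/25 + 14/25 → 1
L = 11/25 + 14/25 + 1 = 2 bits/symbol.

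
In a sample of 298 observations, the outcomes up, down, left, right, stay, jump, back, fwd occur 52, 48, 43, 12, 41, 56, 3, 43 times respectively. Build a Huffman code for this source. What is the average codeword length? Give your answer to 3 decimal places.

2.862 bits/symbol

Probabilities are the counts divided by 298.
Repeatedly combine the two least-probable nodes; the expected code length is the sum of the merged weights.
merge 3/298 + 6/149 → 15/298
merge 15/298 + 41/298 → 28/149
merge 43/298 + 43/298 → 43/149
merge 24/149 + 26/149 → 50/149
merge 28/149 + 28/149 → 56/149
merge 43/149 + 50/149 → 93/149
merge 56/149 + 93/149 → 1
L = 15/298 + 28/149 + 43/149 + 50/149 + 56/149 + 93/149 + 1 = 853/298 ≈ 2.862 bits/symbol.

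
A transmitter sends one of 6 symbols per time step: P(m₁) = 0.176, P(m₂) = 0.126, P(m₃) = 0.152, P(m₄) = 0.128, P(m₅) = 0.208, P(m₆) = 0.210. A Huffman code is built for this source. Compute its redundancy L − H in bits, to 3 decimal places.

Entropy H = −Σ p log₂ p ≈ 2.5544 bits.
Huffman merges: 63/500+16/125→127/500; 19/125+22/125→41/125; 26/125+21/100→209/500; 127/500+41/125→291/500; 209/500+291/500→1. L = 1291/500 ≈ 2.5820.
L − H = 2.5820 − 2.5544 = 0.028 bits.

0.028 bits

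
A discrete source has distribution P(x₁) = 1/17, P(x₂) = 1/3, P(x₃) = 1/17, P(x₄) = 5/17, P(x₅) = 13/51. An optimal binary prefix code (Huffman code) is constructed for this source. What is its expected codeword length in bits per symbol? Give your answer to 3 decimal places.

Repeatedly combine the two least-probable nodes; the expected code length is the sum of the merged weights.
merge 1/17 + 1/17 → 2/17
merge 2/17 + 13/51 → 19/51
merge 5/17 + 1/3 → 32/51
merge 19/51 + 32/51 → 1
L = 2/17 + 19/51 + 32/51 + 1 = 36/17 ≈ 2.118 bits/symbol.

2.118 bits/symbol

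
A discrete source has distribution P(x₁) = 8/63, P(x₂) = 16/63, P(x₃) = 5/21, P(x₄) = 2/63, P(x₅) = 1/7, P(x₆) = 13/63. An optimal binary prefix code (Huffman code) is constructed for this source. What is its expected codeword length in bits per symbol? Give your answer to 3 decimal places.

Repeatedly combine the two least-probable nodes; the expected code length is the sum of the merged weights.
merge 2/63 + 8/63 → 10/63
merge 1/7 + 10/63 → 19/63
merge 13/63 + 5/21 → 4/9
merge 16/63 + 19/63 → 5/9
merge 4/9 + 5/9 → 1
L = 10/63 + 19/63 + 4/9 + 5/9 + 1 = 155/63 ≈ 2.460 bits/symbol.

2.460 bits/symbol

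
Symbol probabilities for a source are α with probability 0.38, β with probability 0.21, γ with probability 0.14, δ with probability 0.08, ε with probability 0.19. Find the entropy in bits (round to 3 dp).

2.147 bits

H = −Σ pᵢ log₂ pᵢ.
−0.38·log₂(0.38) = 0.5305
−0.21·log₂(0.21) = 0.4728
−0.14·log₂(0.14) = 0.3971
−0.08·log₂(0.08) = 0.2915
−0.19·log₂(0.19) = 0.4552
Sum ≈ 2.1471 → 2.147 bits.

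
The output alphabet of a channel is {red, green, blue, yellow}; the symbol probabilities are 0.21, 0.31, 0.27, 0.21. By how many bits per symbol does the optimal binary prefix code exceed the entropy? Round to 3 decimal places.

Entropy H = −Σ p log₂ p ≈ 1.9795 bits.
Huffman merges: 21/100+21/100→21/50; 27/100+31/100→29/50; 21/50+29/50→1. L = 2 ≈ 2.0000.
L − H = 2.0000 − 1.9795 = 0.021 bits.

0.021 bits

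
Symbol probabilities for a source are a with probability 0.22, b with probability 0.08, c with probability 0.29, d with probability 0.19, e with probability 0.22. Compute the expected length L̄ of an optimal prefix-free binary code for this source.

Repeatedly combine the two least-probable nodes; the expected code length is the sum of the merged weights.
merge 2/25 + 19/100 → 27/100
merge 11/50 + 11/50 → 11/25
merge 27/100 + 29/100 → 14/25
merge 11/25 + 14/25 → 1
L = 27/100 + 11/25 + 14/25 + 1 = 227/100 = 2.27 bits/symbol.

2.27 bits/symbol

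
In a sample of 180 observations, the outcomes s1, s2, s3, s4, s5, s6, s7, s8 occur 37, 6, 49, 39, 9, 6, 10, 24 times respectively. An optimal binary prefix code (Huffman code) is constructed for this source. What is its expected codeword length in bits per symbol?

2.65 bits/symbol

Probabilities are the counts divided by 180.
Repeatedly combine the two least-probable nodes; the expected code length is the sum of the merged weights.
merge 1/30 + 1/30 → 1/15
merge 1/20 + 1/18 → 19/180
merge 1/15 + 19/180 → 31/180
merge 2/15 + 31/180 → 11/36
merge 37/180 + 13/60 → 19/45
merge 49/180 + 11/36 → 26/45
merge 19/45 + 26/45 → 1
L = 1/15 + 19/180 + 31/180 + 11/36 + 19/45 + 26/45 + 1 = 53/20 = 2.65 bits/symbol.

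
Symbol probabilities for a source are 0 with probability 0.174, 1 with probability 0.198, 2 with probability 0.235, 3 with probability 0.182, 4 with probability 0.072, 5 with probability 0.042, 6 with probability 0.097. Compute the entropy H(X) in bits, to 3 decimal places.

2.632 bits

H = −Σ pᵢ log₂ pᵢ.
−0.174·log₂(0.174) = 0.4390
−0.198·log₂(0.198) = 0.4626
−0.235·log₂(0.235) = 0.4910
−0.182·log₂(0.182) = 0.4474
−0.072·log₂(0.072) = 0.2733
−0.042·log₂(0.042) = 0.1921
−0.097·log₂(0.097) = 0.3265
Sum ≈ 2.6318 → 2.632 bits.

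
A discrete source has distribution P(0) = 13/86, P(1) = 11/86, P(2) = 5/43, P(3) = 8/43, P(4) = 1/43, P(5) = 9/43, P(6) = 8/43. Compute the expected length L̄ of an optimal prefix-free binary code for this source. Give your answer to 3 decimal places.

2.744 bits/symbol

Repeatedly combine the two least-probable nodes; the expected code length is the sum of the merged weights.
merge 1/43 + 5/43 → 6/43
merge 11/86 + 6/43 → 23/86
merge 13/86 + 8/43 → 29/86
merge 8/43 + 9/43 → 17/43
merge 23/86 + 29/86 → 26/43
merge 17/43 + 26/43 → 1
L = 6/43 + 23/86 + 29/86 + 17/43 + 26/43 + 1 = 118/43 ≈ 2.744 bits/symbol.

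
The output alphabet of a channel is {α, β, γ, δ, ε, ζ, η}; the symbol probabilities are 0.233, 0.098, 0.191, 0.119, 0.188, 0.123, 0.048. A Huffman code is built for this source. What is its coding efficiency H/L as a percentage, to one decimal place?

Entropy H = −Σ p log₂ p ≈ 2.6751 bits.
Huffman merges: 6/125+49/500→73/500; 119/1000+123/1000→121/500; 73/500+47/250→167/500; 191/1000+233/1000→53/125; 121/500+167/500→72/125; 53/125+72/125→1. L = 1361/500 ≈ 2.7220.
Efficiency = H/L = 2.6751/2.7220 = 98.3%.

98.3%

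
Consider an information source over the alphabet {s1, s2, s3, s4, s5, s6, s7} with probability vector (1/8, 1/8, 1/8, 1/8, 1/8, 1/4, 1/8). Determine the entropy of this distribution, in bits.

Each probability is a power of 1/2, so log₂(1/p) is an integer.
H = Σ p·log₂(1/p) = 1/8·3 + 1/8·3 + 1/8·3 + 1/8·3 + 1/8·3 + 1/4·2 + 1/8·3 = 2.75 bits.

2.75 bits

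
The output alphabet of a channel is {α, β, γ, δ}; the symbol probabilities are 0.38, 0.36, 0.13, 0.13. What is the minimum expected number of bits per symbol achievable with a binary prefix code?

1.88 bits/symbol

Repeatedly combine the two least-probable nodes; the expected code length is the sum of the merged weights.
merge 13/100 + 13/100 → 13/50
merge 13/50 + 9/25 → 31/50
merge 19/50 + 31/50 → 1
L = 13/50 + 31/50 + 1 = 47/25 = 1.88 bits/symbol.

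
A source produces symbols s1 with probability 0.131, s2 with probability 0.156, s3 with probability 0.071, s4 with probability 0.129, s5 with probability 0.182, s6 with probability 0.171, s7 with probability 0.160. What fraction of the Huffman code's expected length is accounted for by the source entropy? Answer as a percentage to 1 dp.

98.0%

Entropy H = −Σ p log₂ p ≈ 2.7604 bits.
Huffman merges: 71/1000+129/1000→1/5; 131/1000+39/250→287/1000; 4/25+171/1000→331/1000; 91/500+1/5→191/500; 287/1000+331/1000→309/500; 191/500+309/500→1. L = 1409/500 ≈ 2.8180.
Efficiency = H/L = 2.7604/2.8180 = 98.0%.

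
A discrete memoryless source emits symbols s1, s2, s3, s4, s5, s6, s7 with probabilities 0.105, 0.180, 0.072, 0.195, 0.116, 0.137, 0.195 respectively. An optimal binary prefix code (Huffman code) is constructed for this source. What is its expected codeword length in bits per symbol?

Repeatedly combine the two least-probable nodes; the expected code length is the sum of the merged weights.
merge 9/125 + 21/200 → 177/1000
merge 29/250 + 137/1000 → 253/1000
merge 177/1000 + 9/50 → 357/1000
merge 39/200 + 39/200 → 39/100
merge 253/1000 + 357/1000 → 61/100
merge 39/100 + 61/100 → 1
L = 177/1000 + 253/1000 + 357/1000 + 39/100 + 61/100 + 1 = 2787/1000 = 2.787 bits/symbol.

2.787 bits/symbol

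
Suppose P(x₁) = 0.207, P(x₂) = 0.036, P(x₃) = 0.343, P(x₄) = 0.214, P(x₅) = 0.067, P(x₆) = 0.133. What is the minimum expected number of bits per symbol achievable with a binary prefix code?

Repeatedly combine the two least-probable nodes; the expected code length is the sum of the merged weights.
merge 9/250 + 67/1000 → 103/1000
merge 103/1000 + 133/1000 → 59/250
merge 207/1000 + 107/500 → 421/1000
merge 59/250 + 343/1000 → 579/1000
merge 421/1000 + 579/1000 → 1
L = 103/1000 + 59/250 + 421/1000 + 579/1000 + 1 = 2339/1000 = 2.339 bits/symbol.

2.339 bits/symbol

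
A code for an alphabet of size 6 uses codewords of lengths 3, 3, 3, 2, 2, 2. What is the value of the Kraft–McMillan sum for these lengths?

1.125

With common denominator 2^3 = 8: Σ 2^(−ℓᵢ) = 1/8 + 1/8 + 1/8 + 2/8 + 2/8 + 2/8 = 9/8 = 1.125.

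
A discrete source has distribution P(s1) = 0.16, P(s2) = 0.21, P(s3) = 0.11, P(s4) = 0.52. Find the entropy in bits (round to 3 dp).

1.737 bits

H = −Σ pᵢ log₂ pᵢ.
−0.16·log₂(0.16) = 0.4230
−0.21·log₂(0.21) = 0.4728
−0.11·log₂(0.11) = 0.3503
−0.52·log₂(0.52) = 0.4906
Sum ≈ 1.7367 → 1.737 bits.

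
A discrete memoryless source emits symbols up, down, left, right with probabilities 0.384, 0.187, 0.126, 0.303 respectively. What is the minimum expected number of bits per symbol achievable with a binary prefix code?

1.929 bits/symbol

Repeatedly combine the two least-probable nodes; the expected code length is the sum of the merged weights.
merge 63/500 + 187/1000 → 313/1000
merge 303/1000 + 313/1000 → 77/125
merge 48/125 + 77/125 → 1
L = 313/1000 + 77/125 + 1 = 1929/1000 = 1.929 bits/symbol.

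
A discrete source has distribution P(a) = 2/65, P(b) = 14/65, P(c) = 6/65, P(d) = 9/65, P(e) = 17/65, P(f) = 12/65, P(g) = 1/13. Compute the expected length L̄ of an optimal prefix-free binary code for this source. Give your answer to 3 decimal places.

2.631 bits/symbol

Repeatedly combine the two least-probable nodes; the expected code length is the sum of the merged weights.
merge 2/65 + 1/13 → 7/65
merge 6/65 + 7/65 → 1/5
merge 9/65 + 12/65 → 21/65
merge 1/5 + 14/65 → 27/65
merge 17/65 + 21/65 → 38/65
merge 27/65 + 38/65 → 1
L = 7/65 + 1/5 + 21/65 + 27/65 + 38/65 + 1 = 171/65 ≈ 2.631 bits/symbol.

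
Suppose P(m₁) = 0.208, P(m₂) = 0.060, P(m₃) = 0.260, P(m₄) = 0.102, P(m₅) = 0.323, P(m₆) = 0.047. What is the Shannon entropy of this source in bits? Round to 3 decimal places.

H = −Σ pᵢ log₂ pᵢ.
−0.208·log₂(0.208) = 0.4712
−0.060·log₂(0.060) = 0.2435
−0.260·log₂(0.260) = 0.5053
−0.102·log₂(0.102) = 0.3359
−0.323·log₂(0.323) = 0.5266
−0.047·log₂(0.047) = 0.2073
Sum ≈ 2.2899 → 2.290 bits.

2.290 bits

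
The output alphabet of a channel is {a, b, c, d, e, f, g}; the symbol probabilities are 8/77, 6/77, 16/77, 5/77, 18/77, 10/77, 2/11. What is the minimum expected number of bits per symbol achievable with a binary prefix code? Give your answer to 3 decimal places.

2.701 bits/symbol

Repeatedly combine the two least-probable nodes; the expected code length is the sum of the merged weights.
merge 5/77 + 6/77 → 1/7
merge 8/77 + 10/77 → 18/77
merge 1/7 + 2/11 → 25/77
merge 16/77 + 18/77 → 34/77
merge 18/77 + 25/77 → 43/77
merge 34/77 + 43/77 → 1
L = 1/7 + 18/77 + 25/77 + 34/77 + 43/77 + 1 = 208/77 ≈ 2.701 bits/symbol.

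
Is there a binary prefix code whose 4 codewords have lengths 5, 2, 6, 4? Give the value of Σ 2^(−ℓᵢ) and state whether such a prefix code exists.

With common denominator 2^6 = 64: Σ 2^(−ℓᵢ) = 2/64 + 16/64 + 1/64 + 4/64 = 23/64 = 0.359375.
Kraft's inequality requires Σ ≤ 1; here Σ = 0.359375 ≤ 1, so such a prefix code exists.

0.359375; yes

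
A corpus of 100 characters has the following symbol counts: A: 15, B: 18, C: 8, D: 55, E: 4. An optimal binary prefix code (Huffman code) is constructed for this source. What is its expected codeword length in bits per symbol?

1.84 bits/symbol

Probabilities are the counts divided by 100.
Repeatedly combine the two least-probable nodes; the expected code length is the sum of the merged weights.
merge 1/25 + 2/25 → 3/25
merge 3/25 + 3/20 → 27/100
merge 9/50 + 27/100 → 9/20
merge 9/20 + 11/20 → 1
L = 3/25 + 27/100 + 9/20 + 1 = 46/25 = 1.84 bits/symbol.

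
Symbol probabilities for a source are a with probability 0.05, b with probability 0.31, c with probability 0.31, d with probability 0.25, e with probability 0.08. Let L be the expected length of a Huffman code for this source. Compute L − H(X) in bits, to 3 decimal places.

Entropy H = −Σ p log₂ p ≈ 2.0552 bits.
Huffman merges: 1/20+2/25→13/100; 13/100+1/4→19/50; 31/100+31/100→31/50; 19/50+31/50→1. L = 213/100 ≈ 2.1300.
L − H = 2.1300 − 2.0552 = 0.075 bits.

0.075 bits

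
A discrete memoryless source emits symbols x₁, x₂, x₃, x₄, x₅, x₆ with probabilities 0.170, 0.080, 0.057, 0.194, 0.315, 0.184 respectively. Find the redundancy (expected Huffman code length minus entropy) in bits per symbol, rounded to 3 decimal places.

Entropy H = −Σ p log₂ p ≈ 2.3950 bits.
Huffman merges: 57/1000+2/25→137/1000; 137/1000+17/100→307/1000; 23/125+97/500→189/500; 307/1000+63/200→311/500; 189/500+311/500→1. L = 611/250 ≈ 2.4440.
L − H = 2.4440 − 2.3950 = 0.049 bits.

0.049 bits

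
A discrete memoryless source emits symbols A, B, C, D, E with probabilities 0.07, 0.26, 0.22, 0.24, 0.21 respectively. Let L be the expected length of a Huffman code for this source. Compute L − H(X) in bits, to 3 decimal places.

0.059 bits

Entropy H = −Σ p log₂ p ≈ 2.2214 bits.
Huffman merges: 7/100+21/100→7/25; 11/50+6/25→23/50; 13/50+7/25→27/50; 23/50+27/50→1. L = 57/25 ≈ 2.2800.
L − H = 2.2800 − 2.2214 = 0.059 bits.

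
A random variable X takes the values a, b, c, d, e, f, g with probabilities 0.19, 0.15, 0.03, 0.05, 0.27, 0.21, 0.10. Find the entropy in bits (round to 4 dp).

2.5487 bits

H = −Σ pᵢ log₂ pᵢ.
−0.19·log₂(0.19) = 0.4552
−0.15·log₂(0.15) = 0.4105
−0.03·log₂(0.03) = 0.1518
−0.05·log₂(0.05) = 0.2161
−0.27·log₂(0.27) = 0.5100
−0.21·log₂(0.21) = 0.4728
−0.10·log₂(0.10) = 0.3322
Sum ≈ 2.5487 → 2.5487 bits.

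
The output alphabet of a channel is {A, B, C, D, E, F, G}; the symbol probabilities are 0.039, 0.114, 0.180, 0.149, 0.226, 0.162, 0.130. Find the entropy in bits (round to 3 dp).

H = −Σ pᵢ log₂ pᵢ.
−0.039·log₂(0.039) = 0.1825
−0.114·log₂(0.114) = 0.3571
−0.180·log₂(0.180) = 0.4453
−0.149·log₂(0.149) = 0.4092
−0.226·log₂(0.226) = 0.4849
−0.162·log₂(0.162) = 0.4254
−0.130·log₂(0.130) = 0.3826
Sum ≈ 2.6872 → 2.687 bits.

2.687 bits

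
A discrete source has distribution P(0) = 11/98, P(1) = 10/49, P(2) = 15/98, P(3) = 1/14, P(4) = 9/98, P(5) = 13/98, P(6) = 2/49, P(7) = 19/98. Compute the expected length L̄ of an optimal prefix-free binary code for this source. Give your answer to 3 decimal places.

2.908 bits/symbol

Repeatedly combine the two least-probable nodes; the expected code length is the sum of the merged weights.
merge 2/49 + 1/14 → 11/98
merge 9/98 + 11/98 → 10/49
merge 11/98 + 13/98 → 12/49
merge 15/98 + 19/98 → 17/49
merge 10/49 + 10/49 → 20/49
merge 12/49 + 17/49 → 29/49
merge 20/49 + 29/49 → 1
L = 11/98 + 10/49 + 12/49 + 17/49 + 20/49 + 29/49 + 1 = 285/98 ≈ 2.908 bits/symbol.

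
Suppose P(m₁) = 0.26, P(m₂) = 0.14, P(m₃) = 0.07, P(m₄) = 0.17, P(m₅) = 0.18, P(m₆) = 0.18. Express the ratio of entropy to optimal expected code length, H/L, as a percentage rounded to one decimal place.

97.5%

Entropy H = −Σ p log₂ p ≈ 2.4962 bits.
Huffman merges: 7/100+7/50→21/100; 17/100+9/50→7/20; 9/50+21/100→39/100; 13/50+7/20→61/100; 39/100+61/100→1. L = 64/25 ≈ 2.5600.
Efficiency = H/L = 2.4962/2.5600 = 97.5%.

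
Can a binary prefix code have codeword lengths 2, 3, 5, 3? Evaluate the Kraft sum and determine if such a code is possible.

With common denominator 2^5 = 32: Σ 2^(−ℓᵢ) = 8/32 + 4/32 + 1/32 + 4/32 = 17/32 = 0.53125.
Kraft's inequality requires Σ ≤ 1; here Σ = 0.53125 ≤ 1, so such a prefix code exists.

0.53125; yes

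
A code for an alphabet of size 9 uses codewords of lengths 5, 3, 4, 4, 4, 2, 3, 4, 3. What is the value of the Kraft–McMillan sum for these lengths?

With common denominator 2^5 = 32: Σ 2^(−ℓᵢ) = 1/32 + 4/32 + 2/32 + 2/32 + 2/32 + 8/32 + 4/32 + 2/32 + 4/32 = 29/32 = 0.90625.

0.90625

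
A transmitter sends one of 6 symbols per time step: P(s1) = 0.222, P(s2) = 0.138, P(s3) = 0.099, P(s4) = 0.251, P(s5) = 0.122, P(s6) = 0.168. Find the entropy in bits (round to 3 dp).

H = −Σ pᵢ log₂ pᵢ.
−0.222·log₂(0.222) = 0.4820
−0.138·log₂(0.138) = 0.3943
−0.099·log₂(0.099) = 0.3303
−0.251·log₂(0.251) = 0.5006
−0.122·log₂(0.122) = 0.3703
−0.168·log₂(0.168) = 0.4323
Sum ≈ 2.5098 → 2.510 bits.

2.510 bits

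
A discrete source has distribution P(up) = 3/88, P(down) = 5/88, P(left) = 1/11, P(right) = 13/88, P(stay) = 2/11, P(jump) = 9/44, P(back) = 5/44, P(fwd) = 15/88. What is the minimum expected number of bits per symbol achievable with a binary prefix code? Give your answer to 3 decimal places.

Repeatedly combine the two least-probable nodes; the expected code length is the sum of the merged weights.
merge 3/88 + 5/88 → 1/11
merge 1/11 + 1/11 → 2/11
merge 5/44 + 13/88 → 23/88
merge 15/88 + 2/11 → 31/88
merge 2/11 + 9/44 → 17/44
merge 23/88 + 31/88 → 27/44
merge 17/44 + 27/44 → 1
L = 1/11 + 2/11 + 23/88 + 31/88 + 17/44 + 27/44 + 1 = 127/44 ≈ 2.886 bits/symbol.

2.886 bits/symbol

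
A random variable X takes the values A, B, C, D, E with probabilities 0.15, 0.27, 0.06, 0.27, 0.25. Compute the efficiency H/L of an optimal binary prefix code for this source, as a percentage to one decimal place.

Entropy H = −Σ p log₂ p ≈ 2.1741 bits.
Huffman merges: 3/50+3/20→21/100; 21/100+1/4→23/50; 27/100+27/100→27/50; 23/50+27/50→1. L = 221/100 ≈ 2.2100.
Efficiency = H/L = 2.1741/2.2100 = 98.4%.

98.4%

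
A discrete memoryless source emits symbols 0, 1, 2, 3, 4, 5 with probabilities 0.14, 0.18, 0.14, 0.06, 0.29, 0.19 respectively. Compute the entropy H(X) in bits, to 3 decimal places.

2.456 bits

H = −Σ pᵢ log₂ pᵢ.
−0.14·log₂(0.14) = 0.3971
−0.18·log₂(0.18) = 0.4453
−0.14·log₂(0.14) = 0.3971
−0.06·log₂(0.06) = 0.2435
−0.29·log₂(0.29) = 0.5179
−0.19·log₂(0.19) = 0.4552
Sum ≈ 2.4562 → 2.456 bits.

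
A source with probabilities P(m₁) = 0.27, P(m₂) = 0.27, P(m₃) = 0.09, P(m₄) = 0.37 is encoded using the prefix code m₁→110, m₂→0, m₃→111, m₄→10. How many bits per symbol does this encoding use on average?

L̄ = Σ pᵢ·ℓᵢ = 0.27·3 + 0.27·1 + 0.09·3 + 0.37·2 = 2.09 bits/symbol.

2.09 bits/symbol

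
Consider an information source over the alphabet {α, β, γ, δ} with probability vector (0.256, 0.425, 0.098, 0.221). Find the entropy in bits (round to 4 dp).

1.8376 bits

H = −Σ pᵢ log₂ pᵢ.
−0.256·log₂(0.256) = 0.5032
−0.425·log₂(0.425) = 0.5246
−0.098·log₂(0.098) = 0.3284
−0.221·log₂(0.221) = 0.4813
Sum ≈ 1.8376 → 1.8376 bits.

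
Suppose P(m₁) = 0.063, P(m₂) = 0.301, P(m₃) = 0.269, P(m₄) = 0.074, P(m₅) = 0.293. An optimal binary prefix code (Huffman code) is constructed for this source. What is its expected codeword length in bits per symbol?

Repeatedly combine the two least-probable nodes; the expected code length is the sum of the merged weights.
merge 63/1000 + 37/500 → 137/1000
merge 137/1000 + 269/1000 → 203/500
merge 293/1000 + 301/1000 → 297/500
merge 203/500 + 297/500 → 1
L = 137/1000 + 203/500 + 297/500 + 1 = 2137/1000 = 2.137 bits/symbol.

2.137 bits/symbol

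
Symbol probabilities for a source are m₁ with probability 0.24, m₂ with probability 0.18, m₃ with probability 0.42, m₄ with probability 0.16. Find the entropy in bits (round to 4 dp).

H = −Σ pᵢ log₂ pᵢ.
−0.24·log₂(0.24) = 0.4941
−0.18·log₂(0.18) = 0.4453
−0.42·log₂(0.42) = 0.5256
−0.16·log₂(0.16) = 0.4230
Sum ≈ 1.8881 → 1.8881 bits.

1.8881 bits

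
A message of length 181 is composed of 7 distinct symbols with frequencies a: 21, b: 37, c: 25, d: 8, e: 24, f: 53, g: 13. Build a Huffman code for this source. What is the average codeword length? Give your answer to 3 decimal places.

Probabilities are the counts divided by 181.
Repeatedly combine the two least-probable nodes; the expected code length is the sum of the merged weights.
merge 8/181 + 13/181 → 21/181
merge 21/181 + 21/181 → 42/181
merge 24/181 + 25/181 → 49/181
merge 37/181 + 42/181 → 79/181
merge 49/181 + 53/181 → 102/181
merge 79/181 + 102/181 → 1
L = 21/181 + 42/181 + 49/181 + 79/181 + 102/181 + 1 = 474/181 ≈ 2.619 bits/symbol.

2.619 bits/symbol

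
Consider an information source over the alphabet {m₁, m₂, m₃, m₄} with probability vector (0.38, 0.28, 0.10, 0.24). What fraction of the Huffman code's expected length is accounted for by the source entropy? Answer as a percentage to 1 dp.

95.5%

Entropy H = −Σ p log₂ p ≈ 1.8710 bits.
Huffman merges: 1/10+6/25→17/50; 7/25+17/50→31/50; 19/50+31/50→1. L = 49/25 ≈ 1.9600.
Efficiency = H/L = 1.8710/1.9600 = 95.5%.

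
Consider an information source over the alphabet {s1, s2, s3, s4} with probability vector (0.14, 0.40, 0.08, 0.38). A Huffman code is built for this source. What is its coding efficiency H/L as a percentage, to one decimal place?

Entropy H = −Σ p log₂ p ≈ 1.7478 bits.
Huffman merges: 2/25+7/50→11/50; 11/50+19/50→3/5; 2/5+3/5→1. L = 91/50 ≈ 1.8200.
Efficiency = H/L = 1.7478/1.8200 = 96.0%.

96.0%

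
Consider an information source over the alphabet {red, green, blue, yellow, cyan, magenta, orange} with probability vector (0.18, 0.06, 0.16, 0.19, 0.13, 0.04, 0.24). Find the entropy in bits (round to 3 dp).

2.630 bits

H = −Σ pᵢ log₂ pᵢ.
−0.18·log₂(0.18) = 0.4453
−0.06·log₂(0.06) = 0.2435
−0.16·log₂(0.16) = 0.4230
−0.19·log₂(0.19) = 0.4552
−0.13·log₂(0.13) = 0.3826
−0.04·log₂(0.04) = 0.1858
−0.24·log₂(0.24) = 0.4941
Sum ≈ 2.6296 → 2.630 bits.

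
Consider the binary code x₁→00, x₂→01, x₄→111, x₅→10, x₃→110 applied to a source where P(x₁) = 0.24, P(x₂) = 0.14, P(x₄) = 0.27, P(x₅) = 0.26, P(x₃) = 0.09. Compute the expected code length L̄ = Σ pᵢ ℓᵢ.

2.36 bits/symbol

L̄ = Σ pᵢ·ℓᵢ = 0.24·2 + 0.14·2 + 0.27·3 + 0.26·2 + 0.09·3 = 2.36 bits/symbol.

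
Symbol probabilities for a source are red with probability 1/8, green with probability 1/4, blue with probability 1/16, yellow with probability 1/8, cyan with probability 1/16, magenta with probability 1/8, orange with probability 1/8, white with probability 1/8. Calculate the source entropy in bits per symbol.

Each probability is a power of 1/2, so log₂(1/p) is an integer.
H = Σ p·log₂(1/p) = 1/8·3 + 1/4·2 + 1/16·4 + 1/8·3 + 1/16·4 + 1/8·3 + 1/8·3 + 1/8·3 = 2.875 bits.

2.875 bits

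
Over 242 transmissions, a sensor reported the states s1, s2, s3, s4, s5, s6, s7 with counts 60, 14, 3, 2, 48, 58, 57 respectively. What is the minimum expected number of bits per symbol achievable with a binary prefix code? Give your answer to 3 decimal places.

Probabilities are the counts divided by 242.
Repeatedly combine the two least-probable nodes; the expected code length is the sum of the merged weights.
merge 1/121 + 3/242 → 5/242
merge 5/242 + 7/121 → 19/242
merge 19/242 + 24/121 → 67/242
merge 57/242 + 29/121 → 115/242
merge 30/121 + 67/242 → 127/242
merge 115/242 + 127/242 → 1
L = 5/242 + 19/242 + 67/242 + 115/242 + 127/242 + 1 = 575/242 ≈ 2.376 bits/symbol.

2.376 bits/symbol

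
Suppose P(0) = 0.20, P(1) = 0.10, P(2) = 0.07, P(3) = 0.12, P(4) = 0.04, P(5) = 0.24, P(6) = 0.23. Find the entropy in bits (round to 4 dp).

H = −Σ pᵢ log₂ pᵢ.
−0.20·log₂(0.20) = 0.4644
−0.10·log₂(0.10) = 0.3322
−0.07·log₂(0.07) = 0.2686
−0.12·log₂(0.12) = 0.3671
−0.04·log₂(0.04) = 0.1858
−0.24·log₂(0.24) = 0.4941
−0.23·log₂(0.23) = 0.4877
Sum ≈ 2.5998 → 2.5998 bits.

2.5998 bits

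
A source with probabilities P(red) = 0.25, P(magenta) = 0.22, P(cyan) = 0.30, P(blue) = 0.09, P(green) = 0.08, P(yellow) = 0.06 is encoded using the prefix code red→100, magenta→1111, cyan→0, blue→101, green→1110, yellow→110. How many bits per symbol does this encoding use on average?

L̄ = Σ pᵢ·ℓᵢ = 0.25·3 + 0.22·4 + 0.30·1 + 0.09·3 + 0.08·4 + 0.06·3 = 2.7 bits/symbol.

2.7 bits/symbol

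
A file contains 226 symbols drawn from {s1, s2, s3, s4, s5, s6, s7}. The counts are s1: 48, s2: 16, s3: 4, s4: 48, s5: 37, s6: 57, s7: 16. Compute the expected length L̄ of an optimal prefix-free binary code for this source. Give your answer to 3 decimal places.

Probabilities are the counts divided by 226.
Repeatedly combine the two least-probable nodes; the expected code length is the sum of the merged weights.
merge 2/113 + 8/113 → 10/113
merge 8/113 + 10/113 → 18/113
merge 18/113 + 37/226 → 73/226
merge 24/113 + 24/113 → 48/113
merge 57/226 + 73/226 → 65/113
merge 48/113 + 65/113 → 1
L = 10/113 + 18/113 + 73/226 + 48/113 + 65/113 + 1 = 581/226 ≈ 2.571 bits/symbol.

2.571 bits/symbol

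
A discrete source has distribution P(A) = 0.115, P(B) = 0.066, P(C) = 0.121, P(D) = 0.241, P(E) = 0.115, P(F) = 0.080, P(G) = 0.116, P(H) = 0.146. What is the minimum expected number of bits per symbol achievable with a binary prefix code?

Repeatedly combine the two least-probable nodes; the expected code length is the sum of the merged weights.
merge 33/500 + 2/25 → 73/500
merge 23/200 + 23/200 → 23/100
merge 29/250 + 121/1000 → 237/1000
merge 73/500 + 73/500 → 73/250
merge 23/100 + 237/1000 → 467/1000
merge 241/1000 + 73/250 → 533/1000
merge 467/1000 + 533/1000 → 1
L = 73/500 + 23/100 + 237/1000 + 73/250 + 467/1000 + 533/1000 + 1 = 581/200 = 2.905 bits/symbol.

2.905 bits/symbol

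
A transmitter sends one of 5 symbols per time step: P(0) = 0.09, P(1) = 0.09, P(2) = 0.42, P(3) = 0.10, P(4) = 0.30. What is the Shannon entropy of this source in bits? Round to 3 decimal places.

H = −Σ pᵢ log₂ pᵢ.
−0.09·log₂(0.09) = 0.3127
−0.09·log₂(0.09) = 0.3127
−0.42·log₂(0.42) = 0.5256
−0.10·log₂(0.10) = 0.3322
−0.30·log₂(0.30) = 0.5211
Sum ≈ 2.0042 → 2.004 bits.

2.004 bits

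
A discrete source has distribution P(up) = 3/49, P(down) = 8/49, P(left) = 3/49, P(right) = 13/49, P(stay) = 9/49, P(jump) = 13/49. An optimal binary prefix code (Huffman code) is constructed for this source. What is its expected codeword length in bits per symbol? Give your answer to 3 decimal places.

2.408 bits/symbol

Repeatedly combine the two least-probable nodes; the expected code length is the sum of the merged weights.
merge 3/49 + 3/49 → 6/49
merge 6/49 + 8/49 → 2/7
merge 9/49 + 13/49 → 22/49
merge 13/49 + 2/7 → 27/49
merge 22/49 + 27/49 → 1
L = 6/49 + 2/7 + 22/49 + 27/49 + 1 = 118/49 ≈ 2.408 bits/symbol.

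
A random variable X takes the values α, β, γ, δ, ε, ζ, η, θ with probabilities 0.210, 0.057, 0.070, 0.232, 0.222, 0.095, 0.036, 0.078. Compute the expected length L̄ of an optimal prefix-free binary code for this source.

Repeatedly combine the two least-probable nodes; the expected code length is the sum of the merged weights.
merge 9/250 + 57/1000 → 93/1000
merge 7/100 + 39/500 → 37/250
merge 93/1000 + 19/200 → 47/250
merge 37/250 + 47/250 → 42/125
merge 21/100 + 111/500 → 54/125
merge 29/125 + 42/125 → 71/125
merge 54/125 + 71/125 → 1
L = 93/1000 + 37/250 + 47/250 + 42/125 + 54/125 + 71/125 + 1 = 553/200 = 2.765 bits/symbol.

2.765 bits/symbol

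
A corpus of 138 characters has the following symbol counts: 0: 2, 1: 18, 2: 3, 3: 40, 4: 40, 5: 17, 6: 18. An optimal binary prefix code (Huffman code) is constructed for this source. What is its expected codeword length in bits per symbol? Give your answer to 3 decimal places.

2.457 bits/symbol

Probabilities are the counts divided by 138.
Repeatedly combine the two least-probable nodes; the expected code length is the sum of the merged weights.
merge 1/69 + 1/46 → 5/138
merge 5/138 + 17/138 → 11/69
merge 3/23 + 3/23 → 6/23
merge 11/69 + 6/23 → 29/69
merge 20/69 + 20/69 → 40/69
merge 29/69 + 40/69 → 1
L = 5/138 + 11/69 + 6/23 + 29/69 + 40/69 + 1 = 113/46 ≈ 2.457 bits/symbol.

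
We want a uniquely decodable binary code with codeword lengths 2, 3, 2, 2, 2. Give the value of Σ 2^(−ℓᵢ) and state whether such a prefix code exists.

With common denominator 2^3 = 8: Σ 2^(−ℓᵢ) = 2/8 + 1/8 + 2/8 + 2/8 + 2/8 = 9/8 = 1.125.
Kraft's inequality requires Σ ≤ 1; here Σ = 1.125 > 1, so no such prefix code exists.

1.125; no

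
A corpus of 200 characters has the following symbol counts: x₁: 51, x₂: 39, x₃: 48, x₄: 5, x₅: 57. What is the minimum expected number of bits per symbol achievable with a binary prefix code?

Probabilities are the counts divided by 200.
Repeatedly combine the two least-probable nodes; the expected code length is the sum of the merged weights.
merge 1/40 + 39/200 → 11/50
merge 11/50 + 6/25 → 23/50
merge 51/200 + 57/200 → 27/50
merge 23/50 + 27/50 → 1
L = 11/50 + 23/50 + 27/50 + 1 = 111/50 = 2.22 bits/symbol.

2.22 bits/symbol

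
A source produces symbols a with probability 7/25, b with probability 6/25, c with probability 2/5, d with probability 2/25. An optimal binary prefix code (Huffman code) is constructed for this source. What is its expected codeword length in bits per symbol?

1.92 bits/symbol

Repeatedly combine the two least-probable nodes; the expected code length is the sum of the merged weights.
merge 2/25 + 6/25 → 8/25
merge 7/25 + 8/25 → 3/5
merge 2/5 + 3/5 → 1
L = 8/25 + 3/5 + 1 = 48/25 = 1.92 bits/symbol.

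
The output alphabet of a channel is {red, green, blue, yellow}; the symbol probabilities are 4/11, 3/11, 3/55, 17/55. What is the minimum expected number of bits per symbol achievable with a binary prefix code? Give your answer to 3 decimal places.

1.964 bits/symbol

Repeatedly combine the two least-probable nodes; the expected code length is the sum of the merged weights.
merge 3/55 + 3/11 → 18/55
merge 17/55 + 18/55 → 7/11
merge 4/11 + 7/11 → 1
L = 18/55 + 7/11 + 1 = 108/55 ≈ 1.964 bits/symbol.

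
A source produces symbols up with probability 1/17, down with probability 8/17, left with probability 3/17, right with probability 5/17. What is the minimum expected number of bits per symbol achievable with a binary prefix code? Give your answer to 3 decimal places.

Repeatedly combine the two least-probable nodes; the expected code length is the sum of the merged weights.
merge 1/17 + 3/17 → 4/17
merge 4/17 + 5/17 → 9/17
merge 8/17 + 9/17 → 1
L = 4/17 + 9/17 + 1 = 30/17 ≈ 1.765 bits/symbol.

1.765 bits/symbol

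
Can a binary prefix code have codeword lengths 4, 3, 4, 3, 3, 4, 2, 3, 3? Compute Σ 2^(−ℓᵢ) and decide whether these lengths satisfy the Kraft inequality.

With common denominator 2^4 = 16: Σ 2^(−ℓᵢ) = 1/16 + 2/16 + 1/16 + 2/16 + 2/16 + 1/16 + 4/16 + 2/16 + 2/16 = 17/16 = 1.0625.
Kraft's inequality requires Σ ≤ 1; here Σ = 1.0625 > 1, so no such prefix code exists.

1.0625; no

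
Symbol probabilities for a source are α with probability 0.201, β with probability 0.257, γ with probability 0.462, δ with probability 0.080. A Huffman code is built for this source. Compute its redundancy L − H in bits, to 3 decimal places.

Entropy H = −Σ p log₂ p ≈ 1.7752 bits.
Huffman merges: 2/25+201/1000→281/1000; 257/1000+281/1000→269/500; 231/500+269/500→1. L = 1819/1000 ≈ 1.8190.
L − H = 1.8190 − 1.7752 = 0.044 bits.

0.044 bits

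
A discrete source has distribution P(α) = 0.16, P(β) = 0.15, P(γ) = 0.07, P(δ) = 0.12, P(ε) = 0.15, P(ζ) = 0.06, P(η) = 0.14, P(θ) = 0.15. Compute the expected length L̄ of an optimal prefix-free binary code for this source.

2.97 bits/symbol

Repeatedly combine the two least-probable nodes; the expected code length is the sum of the merged weights.
merge 3/50 + 7/100 → 13/100
merge 3/25 + 13/100 → 1/4
merge 7/50 + 3/20 → 29/100
merge 3/20 + 3/20 → 3/10
merge 4/25 + 1/4 → 41/100
merge 29/100 + 3/10 → 59/100
merge 41/100 + 59/100 → 1
L = 13/100 + 1/4 + 29/100 + 3/10 + 41/100 + 59/100 + 1 = 297/100 = 2.97 bits/symbol.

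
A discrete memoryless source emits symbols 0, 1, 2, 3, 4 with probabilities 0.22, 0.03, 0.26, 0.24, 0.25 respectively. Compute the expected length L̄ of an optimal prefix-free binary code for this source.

2.25 bits/symbol

Repeatedly combine the two least-probable nodes; the expected code length is the sum of the merged weights.
merge 3/100 + 11/50 → 1/4
merge 6/25 + 1/4 → 49/100
merge 1/4 + 13/50 → 51/100
merge 49/100 + 51/100 → 1
L = 1/4 + 49/100 + 51/100 + 1 = 9/4 = 2.25 bits/symbol.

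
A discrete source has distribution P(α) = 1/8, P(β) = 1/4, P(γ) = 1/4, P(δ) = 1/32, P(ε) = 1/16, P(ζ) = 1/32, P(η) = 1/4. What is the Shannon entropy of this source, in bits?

2.4375 bits

Each probability is a power of 1/2, so log₂(1/p) is an integer.
H = Σ p·log₂(1/p) = 1/8·3 + 1/4·2 + 1/4·2 + 1/32·5 + 1/16·4 + 1/32·5 + 1/4·2 = 2.4375 bits.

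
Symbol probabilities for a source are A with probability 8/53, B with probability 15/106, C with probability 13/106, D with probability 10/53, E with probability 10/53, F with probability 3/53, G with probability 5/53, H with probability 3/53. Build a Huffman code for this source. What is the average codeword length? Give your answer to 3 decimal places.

2.925 bits/symbol

Repeatedly combine the two least-probable nodes; the expected code length is the sum of the merged weights.
merge 3/53 + 3/53 → 6/53
merge 5/53 + 6/53 → 11/53
merge 13/106 + 15/106 → 14/53
merge 8/53 + 10/53 → 18/53
merge 10/53 + 11/53 → 21/53
merge 14/53 + 18/53 → 32/53
merge 21/53 + 32/53 → 1
L = 6/53 + 11/53 + 14/53 + 18/53 + 21/53 + 32/53 + 1 = 155/53 ≈ 2.925 bits/symbol.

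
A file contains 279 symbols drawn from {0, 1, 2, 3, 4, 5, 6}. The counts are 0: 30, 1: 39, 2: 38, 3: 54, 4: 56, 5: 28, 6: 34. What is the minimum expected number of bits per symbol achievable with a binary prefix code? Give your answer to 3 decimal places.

2.799 bits/symbol

Probabilities are the counts divided by 279.
Repeatedly combine the two least-probable nodes; the expected code length is the sum of the merged weights.
merge 28/279 + 10/93 → 58/279
merge 34/279 + 38/279 → 8/31
merge 13/93 + 6/31 → 1/3
merge 56/279 + 58/279 → 38/93
merge 8/31 + 1/3 → 55/93
merge 38/93 + 55/93 → 1
L = 58/279 + 8/31 + 1/3 + 38/93 + 55/93 + 1 = 781/279 ≈ 2.799 bits/symbol.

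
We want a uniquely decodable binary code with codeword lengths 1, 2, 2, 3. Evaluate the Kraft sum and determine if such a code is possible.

With common denominator 2^3 = 8: Σ 2^(−ℓᵢ) = 4/8 + 2/8 + 2/8 + 1/8 = 9/8 = 1.125.
Kraft's inequality requires Σ ≤ 1; here Σ = 1.125 > 1, so no such prefix code exists.

1.125; no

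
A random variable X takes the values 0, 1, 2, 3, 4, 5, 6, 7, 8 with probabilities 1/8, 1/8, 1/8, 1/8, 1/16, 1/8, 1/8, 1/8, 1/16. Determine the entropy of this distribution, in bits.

Each probability is a power of 1/2, so log₂(1/p) is an integer.
H = Σ p·log₂(1/p) = 1/8·3 + 1/8·3 + 1/8·3 + 1/8·3 + 1/16·4 + 1/8·3 + 1/8·3 + 1/8·3 + 1/16·4 = 3.125 bits.

3.125 bits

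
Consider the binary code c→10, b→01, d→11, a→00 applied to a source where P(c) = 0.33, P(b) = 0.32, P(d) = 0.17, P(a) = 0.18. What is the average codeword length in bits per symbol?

2 bits/symbol

L̄ = Σ pᵢ·ℓᵢ = 0.33·2 + 0.32·2 + 0.17·2 + 0.18·2 = 2 bits/symbol.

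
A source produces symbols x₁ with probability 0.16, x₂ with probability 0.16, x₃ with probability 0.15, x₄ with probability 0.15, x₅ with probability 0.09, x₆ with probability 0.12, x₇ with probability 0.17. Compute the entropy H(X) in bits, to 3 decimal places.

2.781 bits

H = −Σ pᵢ log₂ pᵢ.
−0.16·log₂(0.16) = 0.4230
−0.16·log₂(0.16) = 0.4230
−0.15·log₂(0.15) = 0.4105
−0.15·log₂(0.15) = 0.4105
−0.09·log₂(0.09) = 0.3127
−0.12·log₂(0.12) = 0.3671
−0.17·log₂(0.17) = 0.4346
Sum ≈ 2.7814 → 2.781 bits.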